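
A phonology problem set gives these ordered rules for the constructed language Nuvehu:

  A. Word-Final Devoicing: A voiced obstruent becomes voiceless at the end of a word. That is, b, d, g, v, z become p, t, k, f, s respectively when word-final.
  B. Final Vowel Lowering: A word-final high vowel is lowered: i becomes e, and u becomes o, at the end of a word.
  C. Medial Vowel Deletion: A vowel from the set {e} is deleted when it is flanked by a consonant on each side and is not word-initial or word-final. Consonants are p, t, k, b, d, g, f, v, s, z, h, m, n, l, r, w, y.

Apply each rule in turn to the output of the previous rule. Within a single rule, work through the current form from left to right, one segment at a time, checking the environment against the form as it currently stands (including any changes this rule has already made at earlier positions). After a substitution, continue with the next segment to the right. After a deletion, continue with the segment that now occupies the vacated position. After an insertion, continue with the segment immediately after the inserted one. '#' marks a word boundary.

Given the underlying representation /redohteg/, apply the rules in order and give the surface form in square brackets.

[rdohtk]

A Word-Final Devoicing: [redohteg] → [redohtek]
B Final Vowel Lowering: no change — [redohtek]
C Medial Vowel Deletion: [redohtek] → [rdohtk]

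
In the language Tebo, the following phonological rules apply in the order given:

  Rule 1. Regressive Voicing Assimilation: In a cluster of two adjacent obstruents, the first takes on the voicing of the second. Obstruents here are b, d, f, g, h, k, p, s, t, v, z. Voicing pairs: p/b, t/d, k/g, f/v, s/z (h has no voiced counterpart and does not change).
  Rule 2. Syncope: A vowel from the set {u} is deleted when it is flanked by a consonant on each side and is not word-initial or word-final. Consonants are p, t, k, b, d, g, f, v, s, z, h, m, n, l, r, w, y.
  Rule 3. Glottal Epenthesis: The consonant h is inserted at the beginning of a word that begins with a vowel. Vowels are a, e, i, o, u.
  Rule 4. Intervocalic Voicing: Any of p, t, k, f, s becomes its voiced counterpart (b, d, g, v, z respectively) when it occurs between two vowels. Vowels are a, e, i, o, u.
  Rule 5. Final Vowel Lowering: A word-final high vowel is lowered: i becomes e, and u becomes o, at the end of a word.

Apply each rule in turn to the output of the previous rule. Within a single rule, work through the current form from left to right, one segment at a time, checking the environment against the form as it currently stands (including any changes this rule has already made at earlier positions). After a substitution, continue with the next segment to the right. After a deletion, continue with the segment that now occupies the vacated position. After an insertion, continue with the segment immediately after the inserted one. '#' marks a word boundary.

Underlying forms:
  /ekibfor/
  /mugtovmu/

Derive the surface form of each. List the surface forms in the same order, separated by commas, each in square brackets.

/ekibfor/:
  Rule 1 Regressive Voicing Assimilation: [ekibfor] → [ekipfor]
  Rule 2 Syncope: no change — [ekipfor]
  Rule 3 Glottal Epenthesis: [ekipfor] → [hekipfor]
  Rule 4 Intervocalic Voicing: [hekipfor] → [hegipfor]
  Rule 5 Final Vowel Lowering: no change — [hegipfor]
/mugtovmu/:
  Rule 1 Regressive Voicing Assimilation: [mugtovmu] → [muktovmu]
  Rule 2 Syncope: [muktovmu] → [mktovmu]
  Rule 3 Glottal Epenthesis: no change — [mktovmu]
  Rule 4 Intervocalic Voicing: no change — [mktovmu]
  Rule 5 Final Vowel Lowering: [mktovmu] → [mktovmo]

[hegipfor], [mktovmo]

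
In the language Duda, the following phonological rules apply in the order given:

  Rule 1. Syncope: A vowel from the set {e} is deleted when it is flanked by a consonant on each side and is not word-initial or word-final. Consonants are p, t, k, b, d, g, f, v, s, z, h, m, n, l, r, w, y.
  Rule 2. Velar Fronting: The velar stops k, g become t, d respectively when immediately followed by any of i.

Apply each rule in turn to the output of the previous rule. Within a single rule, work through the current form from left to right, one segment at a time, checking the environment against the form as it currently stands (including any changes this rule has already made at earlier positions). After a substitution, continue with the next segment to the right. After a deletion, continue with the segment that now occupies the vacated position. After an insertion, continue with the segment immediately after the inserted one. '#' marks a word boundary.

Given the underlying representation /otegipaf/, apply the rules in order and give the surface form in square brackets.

[otdipaf]

Rule 1 Syncope: [otegipaf] → [otgipaf]
Rule 2 Velar Fronting: [otgipaf] → [otdipaf]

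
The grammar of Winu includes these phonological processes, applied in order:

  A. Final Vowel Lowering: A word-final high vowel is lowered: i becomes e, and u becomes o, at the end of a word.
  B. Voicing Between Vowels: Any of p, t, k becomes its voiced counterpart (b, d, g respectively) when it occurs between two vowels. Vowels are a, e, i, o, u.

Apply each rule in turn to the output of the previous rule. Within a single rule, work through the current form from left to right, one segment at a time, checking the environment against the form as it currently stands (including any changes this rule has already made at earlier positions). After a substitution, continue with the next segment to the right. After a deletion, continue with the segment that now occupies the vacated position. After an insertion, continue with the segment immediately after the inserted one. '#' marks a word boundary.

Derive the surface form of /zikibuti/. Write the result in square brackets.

[zigibude]

A Final Vowel Lowering: [zikibuti] → [zikibute]
B Voicing Between Vowels: [zikibute] → [zigibude]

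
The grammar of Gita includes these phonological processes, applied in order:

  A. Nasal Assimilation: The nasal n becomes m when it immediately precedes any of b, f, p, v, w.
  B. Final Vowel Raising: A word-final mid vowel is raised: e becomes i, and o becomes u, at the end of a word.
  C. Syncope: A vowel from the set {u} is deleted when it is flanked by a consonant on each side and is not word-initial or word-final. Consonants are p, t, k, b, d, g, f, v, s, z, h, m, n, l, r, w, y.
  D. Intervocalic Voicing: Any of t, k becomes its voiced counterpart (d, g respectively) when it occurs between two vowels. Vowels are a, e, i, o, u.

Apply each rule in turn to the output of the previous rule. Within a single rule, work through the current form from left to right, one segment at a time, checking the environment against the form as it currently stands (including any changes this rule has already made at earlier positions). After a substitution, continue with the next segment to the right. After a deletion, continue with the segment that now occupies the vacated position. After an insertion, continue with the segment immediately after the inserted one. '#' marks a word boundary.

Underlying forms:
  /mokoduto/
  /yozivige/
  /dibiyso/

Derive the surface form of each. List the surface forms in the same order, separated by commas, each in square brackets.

/mokoduto/:
  A Nasal Assimilation: no change — [mokoduto]
  B Final Vowel Raising: [mokoduto] → [mokodutu]
  C Syncope: [mokodutu] → [mokodtu]
  D Intervocalic Voicing: [mokodtu] → [mogodtu]
/yozivige/:
  A Nasal Assimilation: no change — [yozivige]
  B Final Vowel Raising: [yozivige] → [yozivigi]
  C Syncope: no change — [yozivigi]
  D Intervocalic Voicing: no change — [yozivigi]
/dibiyso/:
  A Nasal Assimilation: no change — [dibiyso]
  B Final Vowel Raising: [dibiyso] → [dibiysu]
  C Syncope: no change — [dibiysu]
  D Intervocalic Voicing: no change — [dibiysu]

[mogodtu], [yozivigi], [dibiysu]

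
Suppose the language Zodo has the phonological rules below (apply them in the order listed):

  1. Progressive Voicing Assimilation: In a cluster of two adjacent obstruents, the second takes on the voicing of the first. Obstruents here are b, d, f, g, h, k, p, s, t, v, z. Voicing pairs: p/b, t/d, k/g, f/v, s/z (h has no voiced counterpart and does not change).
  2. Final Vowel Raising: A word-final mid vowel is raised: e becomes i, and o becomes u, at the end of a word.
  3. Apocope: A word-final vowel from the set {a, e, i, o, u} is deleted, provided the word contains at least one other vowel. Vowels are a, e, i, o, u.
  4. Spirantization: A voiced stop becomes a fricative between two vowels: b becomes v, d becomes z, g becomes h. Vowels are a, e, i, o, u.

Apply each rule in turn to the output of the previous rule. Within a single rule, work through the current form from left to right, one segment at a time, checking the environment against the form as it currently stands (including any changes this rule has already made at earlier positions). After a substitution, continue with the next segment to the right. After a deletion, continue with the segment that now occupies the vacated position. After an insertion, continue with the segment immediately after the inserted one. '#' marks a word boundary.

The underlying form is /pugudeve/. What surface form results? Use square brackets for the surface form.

1 Progressive Voicing Assimilation: no change — [pugudeve]
2 Final Vowel Raising: [pugudeve] → [pugudevi]
3 Apocope: [pugudevi] → [pugudev]
4 Spirantization: [pugudev] → [puhuzev]

[puhuzev]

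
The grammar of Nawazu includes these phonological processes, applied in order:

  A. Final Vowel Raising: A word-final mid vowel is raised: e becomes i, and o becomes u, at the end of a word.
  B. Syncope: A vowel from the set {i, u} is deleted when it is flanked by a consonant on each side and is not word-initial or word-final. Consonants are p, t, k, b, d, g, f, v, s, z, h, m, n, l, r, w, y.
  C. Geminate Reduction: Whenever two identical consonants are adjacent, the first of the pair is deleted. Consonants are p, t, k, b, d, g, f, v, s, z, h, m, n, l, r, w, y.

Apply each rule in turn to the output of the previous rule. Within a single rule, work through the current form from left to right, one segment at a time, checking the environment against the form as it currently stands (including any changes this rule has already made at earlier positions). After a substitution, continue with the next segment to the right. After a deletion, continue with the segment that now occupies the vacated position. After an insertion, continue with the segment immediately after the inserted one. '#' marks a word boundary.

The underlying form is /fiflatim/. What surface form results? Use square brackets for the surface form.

[flatm]

A Final Vowel Raising: no change — [fiflatim]
B Syncope: [fiflatim] → [fflatm]
C Geminate Reduction: [fflatm] → [flatm]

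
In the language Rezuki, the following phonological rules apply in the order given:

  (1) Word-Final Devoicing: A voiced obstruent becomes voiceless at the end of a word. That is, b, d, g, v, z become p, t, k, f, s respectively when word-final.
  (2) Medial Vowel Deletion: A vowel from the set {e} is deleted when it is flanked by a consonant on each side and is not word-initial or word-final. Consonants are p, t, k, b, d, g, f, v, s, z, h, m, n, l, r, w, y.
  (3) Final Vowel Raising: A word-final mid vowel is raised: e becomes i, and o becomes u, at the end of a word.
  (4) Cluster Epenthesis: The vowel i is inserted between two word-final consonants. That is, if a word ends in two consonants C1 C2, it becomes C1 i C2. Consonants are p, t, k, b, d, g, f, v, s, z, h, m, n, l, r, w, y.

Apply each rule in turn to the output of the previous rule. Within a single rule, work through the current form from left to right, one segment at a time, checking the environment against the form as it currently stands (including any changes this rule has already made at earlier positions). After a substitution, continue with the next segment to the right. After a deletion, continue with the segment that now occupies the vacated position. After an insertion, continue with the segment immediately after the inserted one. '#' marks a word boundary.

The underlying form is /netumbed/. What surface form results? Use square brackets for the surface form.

(1) Word-Final Devoicing: [netumbed] → [netumbet]
(2) Medial Vowel Deletion: [netumbet] → [ntumbt]
(3) Final Vowel Raising: no change — [ntumbt]
(4) Cluster Epenthesis: [ntumbt] → [ntumbit]

[ntumbit]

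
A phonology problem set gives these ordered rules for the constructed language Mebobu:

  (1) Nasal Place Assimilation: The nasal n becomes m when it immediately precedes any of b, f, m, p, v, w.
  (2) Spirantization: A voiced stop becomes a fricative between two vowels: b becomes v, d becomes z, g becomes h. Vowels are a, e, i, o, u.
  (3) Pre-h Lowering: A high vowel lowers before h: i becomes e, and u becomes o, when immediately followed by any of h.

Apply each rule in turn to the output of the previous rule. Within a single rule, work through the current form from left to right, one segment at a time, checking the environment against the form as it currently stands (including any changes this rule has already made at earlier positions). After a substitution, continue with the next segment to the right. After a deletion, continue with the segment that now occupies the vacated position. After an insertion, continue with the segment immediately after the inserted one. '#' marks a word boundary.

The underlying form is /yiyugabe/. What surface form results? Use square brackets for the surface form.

(1) Nasal Place Assimilation: no change — [yiyugabe]
(2) Spirantization: [yiyugabe] → [yiyuhave]
(3) Pre-h Lowering: [yiyuhave] → [yiyohave]

[yiyohave]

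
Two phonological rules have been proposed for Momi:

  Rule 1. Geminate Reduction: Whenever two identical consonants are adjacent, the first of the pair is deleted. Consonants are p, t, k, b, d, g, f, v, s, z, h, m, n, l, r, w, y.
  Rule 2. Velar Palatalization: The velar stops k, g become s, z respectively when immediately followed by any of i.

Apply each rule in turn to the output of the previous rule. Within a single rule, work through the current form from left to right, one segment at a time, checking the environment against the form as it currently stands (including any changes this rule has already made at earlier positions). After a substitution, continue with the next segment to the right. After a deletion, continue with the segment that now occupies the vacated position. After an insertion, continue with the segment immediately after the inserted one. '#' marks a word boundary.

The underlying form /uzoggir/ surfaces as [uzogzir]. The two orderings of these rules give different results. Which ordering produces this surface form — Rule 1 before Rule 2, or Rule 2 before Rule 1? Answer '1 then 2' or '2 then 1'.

Order 1 then 2:
  1 Geminate Reduction: [uzoggir] → [uzogir]
  2 Velar Palatalization: [uzogir] → [uzozir]
  result: [uzozir]
Order 2 then 1:
  2 Velar Palatalization: [uzoggir] → [uzogzir]
  1 Geminate Reduction: no change — [uzogzir]
  result: [uzogzir]

2 then 1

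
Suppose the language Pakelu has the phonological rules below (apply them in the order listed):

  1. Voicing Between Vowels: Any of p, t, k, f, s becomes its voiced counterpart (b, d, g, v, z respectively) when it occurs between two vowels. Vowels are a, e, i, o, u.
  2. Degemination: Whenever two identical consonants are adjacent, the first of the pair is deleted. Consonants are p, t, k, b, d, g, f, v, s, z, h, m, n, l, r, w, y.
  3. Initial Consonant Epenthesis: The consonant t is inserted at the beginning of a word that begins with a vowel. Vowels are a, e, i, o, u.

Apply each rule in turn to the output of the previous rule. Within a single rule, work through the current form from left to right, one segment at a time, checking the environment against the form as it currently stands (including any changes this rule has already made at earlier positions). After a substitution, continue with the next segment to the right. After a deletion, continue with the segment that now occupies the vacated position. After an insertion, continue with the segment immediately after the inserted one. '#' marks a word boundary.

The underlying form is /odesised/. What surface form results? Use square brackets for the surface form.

[todezized]

1 Voicing Between Vowels: [odesised] → [odezized]
2 Degemination: no change — [odezized]
3 Initial Consonant Epenthesis: [odezized] → [todezized]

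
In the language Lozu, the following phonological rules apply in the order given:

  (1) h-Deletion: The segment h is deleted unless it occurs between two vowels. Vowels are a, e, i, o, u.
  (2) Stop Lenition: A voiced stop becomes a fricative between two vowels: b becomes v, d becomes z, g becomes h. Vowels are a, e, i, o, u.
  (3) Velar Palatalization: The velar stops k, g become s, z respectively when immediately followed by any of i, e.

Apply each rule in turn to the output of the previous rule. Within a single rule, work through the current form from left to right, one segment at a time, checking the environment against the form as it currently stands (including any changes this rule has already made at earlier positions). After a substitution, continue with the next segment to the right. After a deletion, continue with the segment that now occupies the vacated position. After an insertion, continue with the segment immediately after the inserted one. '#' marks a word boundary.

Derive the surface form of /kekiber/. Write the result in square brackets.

[sesiver]

(1) h-Deletion: no change — [kekiber]
(2) Stop Lenition: [kekiber] → [kekiver]
(3) Velar Palatalization: [kekiver] → [sesiver]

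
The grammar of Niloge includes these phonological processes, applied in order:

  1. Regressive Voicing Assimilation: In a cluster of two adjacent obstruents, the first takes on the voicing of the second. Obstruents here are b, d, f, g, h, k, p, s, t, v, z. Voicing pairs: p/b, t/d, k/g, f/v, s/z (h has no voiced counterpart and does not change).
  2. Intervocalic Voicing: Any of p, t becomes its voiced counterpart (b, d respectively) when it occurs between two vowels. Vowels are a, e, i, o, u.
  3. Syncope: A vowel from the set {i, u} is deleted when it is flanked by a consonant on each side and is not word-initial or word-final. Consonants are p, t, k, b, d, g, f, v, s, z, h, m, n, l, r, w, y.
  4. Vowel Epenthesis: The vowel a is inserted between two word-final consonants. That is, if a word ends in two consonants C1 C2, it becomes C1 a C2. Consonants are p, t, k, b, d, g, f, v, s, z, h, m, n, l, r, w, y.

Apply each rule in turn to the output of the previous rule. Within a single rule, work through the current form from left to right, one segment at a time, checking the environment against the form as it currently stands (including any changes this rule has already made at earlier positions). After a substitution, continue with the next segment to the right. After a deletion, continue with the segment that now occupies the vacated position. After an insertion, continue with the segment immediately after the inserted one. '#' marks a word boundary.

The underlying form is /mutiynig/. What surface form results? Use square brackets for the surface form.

1 Regressive Voicing Assimilation: no change — [mutiynig]
2 Intervocalic Voicing: [mutiynig] → [mudiynig]
3 Syncope: [mudiynig] → [mdyng]
4 Vowel Epenthesis: [mdyng] → [mdynag]

[mdynag]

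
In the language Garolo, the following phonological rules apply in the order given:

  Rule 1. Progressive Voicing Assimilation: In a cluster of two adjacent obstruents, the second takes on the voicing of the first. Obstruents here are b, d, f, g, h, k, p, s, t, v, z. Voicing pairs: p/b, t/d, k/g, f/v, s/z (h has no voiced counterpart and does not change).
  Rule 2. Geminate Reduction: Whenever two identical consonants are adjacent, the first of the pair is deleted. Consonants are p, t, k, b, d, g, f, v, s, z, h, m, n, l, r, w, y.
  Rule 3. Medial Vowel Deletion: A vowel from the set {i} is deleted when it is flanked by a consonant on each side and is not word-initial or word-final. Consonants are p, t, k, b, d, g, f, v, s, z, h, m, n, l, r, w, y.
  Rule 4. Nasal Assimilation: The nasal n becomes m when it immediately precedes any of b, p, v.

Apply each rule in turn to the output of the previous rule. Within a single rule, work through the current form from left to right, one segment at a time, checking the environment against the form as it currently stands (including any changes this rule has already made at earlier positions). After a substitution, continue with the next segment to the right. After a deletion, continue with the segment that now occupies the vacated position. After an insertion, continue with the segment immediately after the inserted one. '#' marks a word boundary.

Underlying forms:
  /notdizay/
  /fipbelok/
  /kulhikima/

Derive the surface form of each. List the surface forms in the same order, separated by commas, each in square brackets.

[notzay], [fpelok], [kulhkma]

/notdizay/:
  Rule 1 Progressive Voicing Assimilation: [notdizay] → [nottizay]
  Rule 2 Geminate Reduction: [nottizay] → [notizay]
  Rule 3 Medial Vowel Deletion: [notizay] → [notzay]
  Rule 4 Nasal Assimilation: no change — [notzay]
/fipbelok/:
  Rule 1 Progressive Voicing Assimilation: [fipbelok] → [fippelok]
  Rule 2 Geminate Reduction: [fippelok] → [fipelok]
  Rule 3 Medial Vowel Deletion: [fipelok] → [fpelok]
  Rule 4 Nasal Assimilation: no change — [fpelok]
/kulhikima/:
  Rule 1 Progressive Voicing Assimilation: no change — [kulhikima]
  Rule 2 Geminate Reduction: no change — [kulhikima]
  Rule 3 Medial Vowel Deletion: [kulhikima] → [kulhkma]
  Rule 4 Nasal Assimilation: no change — [kulhkma]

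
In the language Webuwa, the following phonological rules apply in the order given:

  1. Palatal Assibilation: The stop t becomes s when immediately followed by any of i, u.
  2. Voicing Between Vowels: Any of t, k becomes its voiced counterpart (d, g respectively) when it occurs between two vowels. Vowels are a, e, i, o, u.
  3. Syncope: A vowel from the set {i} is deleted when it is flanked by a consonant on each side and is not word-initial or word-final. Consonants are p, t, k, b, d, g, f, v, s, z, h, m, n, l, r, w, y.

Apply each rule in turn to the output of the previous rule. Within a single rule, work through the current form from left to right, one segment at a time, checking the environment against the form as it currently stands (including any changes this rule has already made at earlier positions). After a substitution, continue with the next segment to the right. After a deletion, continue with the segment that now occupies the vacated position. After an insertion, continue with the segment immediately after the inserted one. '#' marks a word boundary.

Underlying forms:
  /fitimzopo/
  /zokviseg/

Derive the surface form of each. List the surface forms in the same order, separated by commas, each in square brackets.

[fsmzopo], [zokvseg]

/fitimzopo/:
  1 Palatal Assibilation: [fitimzopo] → [fisimzopo]
  2 Voicing Between Vowels: no change — [fisimzopo]
  3 Syncope: [fisimzopo] → [fsmzopo]
/zokviseg/:
  1 Palatal Assibilation: no change — [zokviseg]
  2 Voicing Between Vowels: no change — [zokviseg]
  3 Syncope: [zokviseg] → [zokvseg]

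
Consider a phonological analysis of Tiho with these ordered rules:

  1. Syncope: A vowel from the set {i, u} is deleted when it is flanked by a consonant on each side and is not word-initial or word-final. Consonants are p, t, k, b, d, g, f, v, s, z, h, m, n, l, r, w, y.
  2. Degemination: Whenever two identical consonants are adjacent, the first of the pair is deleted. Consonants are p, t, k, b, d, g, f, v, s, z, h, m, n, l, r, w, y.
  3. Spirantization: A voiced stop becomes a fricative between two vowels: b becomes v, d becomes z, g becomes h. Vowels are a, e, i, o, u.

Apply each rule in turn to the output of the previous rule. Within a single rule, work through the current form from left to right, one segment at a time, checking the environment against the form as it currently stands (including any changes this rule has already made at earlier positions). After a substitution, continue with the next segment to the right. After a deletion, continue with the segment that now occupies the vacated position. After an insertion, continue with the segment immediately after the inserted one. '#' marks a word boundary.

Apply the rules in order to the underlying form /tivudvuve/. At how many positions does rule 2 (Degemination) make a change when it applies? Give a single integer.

1

1 Syncope: [tivudvuve] → [tvdvve]
2 Degemination: [tvdvve] → [tvdve]
3 Spirantization: no change — [tvdve]
Rule 2 changed 1 position(s).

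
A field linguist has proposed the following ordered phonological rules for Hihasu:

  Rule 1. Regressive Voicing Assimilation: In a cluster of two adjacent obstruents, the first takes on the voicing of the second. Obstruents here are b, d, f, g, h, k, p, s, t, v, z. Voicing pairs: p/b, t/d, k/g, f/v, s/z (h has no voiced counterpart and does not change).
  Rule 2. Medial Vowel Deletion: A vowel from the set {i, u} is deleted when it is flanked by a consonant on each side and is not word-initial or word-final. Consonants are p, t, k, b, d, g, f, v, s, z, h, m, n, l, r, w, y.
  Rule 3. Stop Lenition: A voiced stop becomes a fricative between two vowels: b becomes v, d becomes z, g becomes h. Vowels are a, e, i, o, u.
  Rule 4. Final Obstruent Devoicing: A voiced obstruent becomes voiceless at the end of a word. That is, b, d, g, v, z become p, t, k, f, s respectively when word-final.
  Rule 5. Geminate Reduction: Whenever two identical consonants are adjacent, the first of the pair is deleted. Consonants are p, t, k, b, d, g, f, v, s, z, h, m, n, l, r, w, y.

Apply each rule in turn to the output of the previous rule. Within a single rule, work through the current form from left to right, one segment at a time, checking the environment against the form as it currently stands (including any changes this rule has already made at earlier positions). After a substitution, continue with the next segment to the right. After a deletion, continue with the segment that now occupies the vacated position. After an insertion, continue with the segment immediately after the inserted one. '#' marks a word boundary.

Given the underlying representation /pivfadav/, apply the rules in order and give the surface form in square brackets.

[pfazaf]

Rule 1 Regressive Voicing Assimilation: [pivfadav] → [piffadav]
Rule 2 Medial Vowel Deletion: [piffadav] → [pffadav]
Rule 3 Stop Lenition: [pffadav] → [pffazav]
Rule 4 Final Obstruent Devoicing: [pffazav] → [pffazaf]
Rule 5 Geminate Reduction: [pffazaf] → [pfazaf]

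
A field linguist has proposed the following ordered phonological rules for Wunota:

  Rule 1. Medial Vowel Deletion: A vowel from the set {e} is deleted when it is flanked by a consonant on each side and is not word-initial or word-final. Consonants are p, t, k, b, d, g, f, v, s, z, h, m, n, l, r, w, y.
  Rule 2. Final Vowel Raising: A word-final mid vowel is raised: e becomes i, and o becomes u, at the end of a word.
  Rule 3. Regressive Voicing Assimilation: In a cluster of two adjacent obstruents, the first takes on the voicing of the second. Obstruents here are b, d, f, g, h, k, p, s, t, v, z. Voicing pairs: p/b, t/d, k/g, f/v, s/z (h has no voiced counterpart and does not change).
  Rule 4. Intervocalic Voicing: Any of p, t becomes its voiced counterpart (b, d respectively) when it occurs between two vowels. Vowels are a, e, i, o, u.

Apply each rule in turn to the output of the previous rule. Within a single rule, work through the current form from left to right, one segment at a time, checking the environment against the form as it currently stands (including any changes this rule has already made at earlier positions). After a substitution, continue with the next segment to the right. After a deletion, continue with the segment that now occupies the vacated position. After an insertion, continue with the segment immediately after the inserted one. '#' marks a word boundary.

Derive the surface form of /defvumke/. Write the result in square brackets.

[tvvumki]

Rule 1 Medial Vowel Deletion: [defvumke] → [dfvumke]
Rule 2 Final Vowel Raising: [dfvumke] → [dfvumki]
Rule 3 Regressive Voicing Assimilation: [dfvumki] → [tvvumki]
Rule 4 Intervocalic Voicing: no change — [tvvumki]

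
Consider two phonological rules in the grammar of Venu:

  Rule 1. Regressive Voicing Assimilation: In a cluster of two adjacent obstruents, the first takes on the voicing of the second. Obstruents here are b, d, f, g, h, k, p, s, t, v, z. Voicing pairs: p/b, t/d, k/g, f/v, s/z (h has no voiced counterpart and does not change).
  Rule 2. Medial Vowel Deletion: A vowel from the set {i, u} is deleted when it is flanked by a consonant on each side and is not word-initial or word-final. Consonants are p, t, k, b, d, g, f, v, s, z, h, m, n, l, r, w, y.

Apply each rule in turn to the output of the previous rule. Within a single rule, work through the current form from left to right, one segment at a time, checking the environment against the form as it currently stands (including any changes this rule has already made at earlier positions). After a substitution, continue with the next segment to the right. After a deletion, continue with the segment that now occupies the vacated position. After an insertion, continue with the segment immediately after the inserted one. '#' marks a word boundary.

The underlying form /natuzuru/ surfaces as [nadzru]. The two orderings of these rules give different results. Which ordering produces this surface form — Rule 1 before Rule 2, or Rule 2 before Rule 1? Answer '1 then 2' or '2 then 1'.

2 then 1

Order 1 then 2:
  1 Regressive Voicing Assimilation: no change — [natuzuru]
  2 Medial Vowel Deletion: [natuzuru] → [natzru]
  result: [natzru]
Order 2 then 1:
  2 Medial Vowel Deletion: [natuzuru] → [natzru]
  1 Regressive Voicing Assimilation: [natzru] → [nadzru]
  result: [nadzru]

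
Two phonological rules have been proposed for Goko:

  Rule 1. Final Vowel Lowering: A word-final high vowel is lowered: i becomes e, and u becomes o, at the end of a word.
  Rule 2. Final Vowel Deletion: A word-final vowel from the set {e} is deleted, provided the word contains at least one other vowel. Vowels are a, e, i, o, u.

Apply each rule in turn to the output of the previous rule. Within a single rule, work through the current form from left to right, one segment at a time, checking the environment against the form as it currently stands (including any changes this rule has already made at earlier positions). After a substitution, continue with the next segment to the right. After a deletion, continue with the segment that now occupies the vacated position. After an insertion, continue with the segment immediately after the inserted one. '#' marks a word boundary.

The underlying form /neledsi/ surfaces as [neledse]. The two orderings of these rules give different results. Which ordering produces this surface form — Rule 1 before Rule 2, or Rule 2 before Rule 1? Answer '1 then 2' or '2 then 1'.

2 then 1

Order 1 then 2:
  1 Final Vowel Lowering: [neledsi] → [neledse]
  2 Final Vowel Deletion: [neledse] → [neleds]
  result: [neleds]
Order 2 then 1:
  2 Final Vowel Deletion: no change — [neledsi]
  1 Final Vowel Lowering: [neledsi] → [neledse]
  result: [neledse]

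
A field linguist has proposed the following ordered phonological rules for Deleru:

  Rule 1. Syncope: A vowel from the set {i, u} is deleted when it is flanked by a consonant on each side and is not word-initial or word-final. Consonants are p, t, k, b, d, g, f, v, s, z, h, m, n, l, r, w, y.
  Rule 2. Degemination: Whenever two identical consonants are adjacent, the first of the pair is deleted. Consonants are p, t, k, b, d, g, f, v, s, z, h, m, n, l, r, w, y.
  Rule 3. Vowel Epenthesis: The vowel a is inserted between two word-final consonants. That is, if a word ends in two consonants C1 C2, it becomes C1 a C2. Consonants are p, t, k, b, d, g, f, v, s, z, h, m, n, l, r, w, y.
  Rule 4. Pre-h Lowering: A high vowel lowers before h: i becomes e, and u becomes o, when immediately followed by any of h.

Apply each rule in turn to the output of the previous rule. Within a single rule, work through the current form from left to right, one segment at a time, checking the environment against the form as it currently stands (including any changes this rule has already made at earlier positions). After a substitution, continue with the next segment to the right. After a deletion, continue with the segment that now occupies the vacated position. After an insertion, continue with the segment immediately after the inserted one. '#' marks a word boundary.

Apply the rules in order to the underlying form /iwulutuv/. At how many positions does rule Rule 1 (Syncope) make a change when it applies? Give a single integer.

Rule 1 Syncope: [iwulutuv] → [iwltv]
Rule 2 Degemination: no change — [iwltv]
Rule 3 Vowel Epenthesis: [iwltv] → [iwltav]
Rule 4 Pre-h Lowering: no change — [iwltav]
Rule Rule 1 changed 3 position(s).

3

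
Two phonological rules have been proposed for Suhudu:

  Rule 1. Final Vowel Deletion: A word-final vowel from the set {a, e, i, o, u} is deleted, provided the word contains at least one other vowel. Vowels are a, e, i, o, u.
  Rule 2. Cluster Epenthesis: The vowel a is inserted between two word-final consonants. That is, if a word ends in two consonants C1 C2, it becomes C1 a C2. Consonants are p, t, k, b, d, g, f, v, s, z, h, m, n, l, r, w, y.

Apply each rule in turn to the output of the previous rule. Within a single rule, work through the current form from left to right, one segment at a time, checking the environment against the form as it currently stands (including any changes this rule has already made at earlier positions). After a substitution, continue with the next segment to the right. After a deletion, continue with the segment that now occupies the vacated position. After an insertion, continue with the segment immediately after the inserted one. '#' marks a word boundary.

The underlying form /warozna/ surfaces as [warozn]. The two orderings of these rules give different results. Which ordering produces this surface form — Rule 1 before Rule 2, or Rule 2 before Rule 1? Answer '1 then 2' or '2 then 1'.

2 then 1

Order 1 then 2:
  1 Final Vowel Deletion: [warozna] → [warozn]
  2 Cluster Epenthesis: [warozn] → [warozan]
  result: [warozan]
Order 2 then 1:
  2 Cluster Epenthesis: no change — [warozna]
  1 Final Vowel Deletion: [warozna] → [warozn]
  result: [warozn]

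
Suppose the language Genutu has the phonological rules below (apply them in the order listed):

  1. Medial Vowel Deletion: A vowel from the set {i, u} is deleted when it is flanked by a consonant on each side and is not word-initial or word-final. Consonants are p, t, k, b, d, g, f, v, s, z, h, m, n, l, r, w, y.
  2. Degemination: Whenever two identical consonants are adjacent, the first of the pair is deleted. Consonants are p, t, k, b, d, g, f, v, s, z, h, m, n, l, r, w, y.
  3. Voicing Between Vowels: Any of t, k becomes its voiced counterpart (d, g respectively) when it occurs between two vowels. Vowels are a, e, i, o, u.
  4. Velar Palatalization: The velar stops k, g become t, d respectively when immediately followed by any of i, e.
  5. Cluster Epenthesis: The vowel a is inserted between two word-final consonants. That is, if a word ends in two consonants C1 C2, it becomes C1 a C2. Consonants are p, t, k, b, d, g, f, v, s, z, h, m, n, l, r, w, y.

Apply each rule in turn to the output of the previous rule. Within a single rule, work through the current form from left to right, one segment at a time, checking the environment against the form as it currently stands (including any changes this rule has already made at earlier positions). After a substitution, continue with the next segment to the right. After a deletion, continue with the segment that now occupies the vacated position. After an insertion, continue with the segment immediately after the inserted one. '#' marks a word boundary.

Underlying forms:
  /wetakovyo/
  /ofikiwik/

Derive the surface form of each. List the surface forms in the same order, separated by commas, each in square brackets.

[wedagovyo], [ofkwak]

/wetakovyo/:
  1 Medial Vowel Deletion: no change — [wetakovyo]
  2 Degemination: no change — [wetakovyo]
  3 Voicing Between Vowels: [wetakovyo] → [wedagovyo]
  4 Velar Palatalization: no change — [wedagovyo]
  5 Cluster Epenthesis: no change — [wedagovyo]
/ofikiwik/:
  1 Medial Vowel Deletion: [ofikiwik] → [ofkwk]
  2 Degemination: no change — [ofkwk]
  3 Voicing Between Vowels: no change — [ofkwk]
  4 Velar Palatalization: no change — [ofkwk]
  5 Cluster Epenthesis: [ofkwk] → [ofkwak]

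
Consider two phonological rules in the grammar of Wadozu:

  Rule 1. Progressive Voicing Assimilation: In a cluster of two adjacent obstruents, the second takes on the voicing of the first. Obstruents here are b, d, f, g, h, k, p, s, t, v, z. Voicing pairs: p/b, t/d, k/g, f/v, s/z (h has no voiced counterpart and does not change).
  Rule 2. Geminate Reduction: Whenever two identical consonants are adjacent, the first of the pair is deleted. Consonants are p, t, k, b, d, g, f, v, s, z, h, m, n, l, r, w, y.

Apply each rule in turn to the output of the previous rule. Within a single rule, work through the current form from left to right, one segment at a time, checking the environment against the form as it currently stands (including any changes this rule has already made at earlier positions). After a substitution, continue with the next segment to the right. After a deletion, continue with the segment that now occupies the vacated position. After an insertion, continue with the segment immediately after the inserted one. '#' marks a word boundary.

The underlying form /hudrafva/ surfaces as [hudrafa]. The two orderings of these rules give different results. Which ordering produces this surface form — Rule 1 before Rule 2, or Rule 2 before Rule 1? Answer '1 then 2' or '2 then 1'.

Order 1 then 2:
  1 Progressive Voicing Assimilation: [hudrafva] → [hudraffa]
  2 Geminate Reduction: [hudraffa] → [hudrafa]
  result: [hudrafa]
Order 2 then 1:
  2 Geminate Reduction: no change — [hudrafva]
  1 Progressive Voicing Assimilation: [hudrafva] → [hudraffa]
  result: [hudraffa]

1 then 2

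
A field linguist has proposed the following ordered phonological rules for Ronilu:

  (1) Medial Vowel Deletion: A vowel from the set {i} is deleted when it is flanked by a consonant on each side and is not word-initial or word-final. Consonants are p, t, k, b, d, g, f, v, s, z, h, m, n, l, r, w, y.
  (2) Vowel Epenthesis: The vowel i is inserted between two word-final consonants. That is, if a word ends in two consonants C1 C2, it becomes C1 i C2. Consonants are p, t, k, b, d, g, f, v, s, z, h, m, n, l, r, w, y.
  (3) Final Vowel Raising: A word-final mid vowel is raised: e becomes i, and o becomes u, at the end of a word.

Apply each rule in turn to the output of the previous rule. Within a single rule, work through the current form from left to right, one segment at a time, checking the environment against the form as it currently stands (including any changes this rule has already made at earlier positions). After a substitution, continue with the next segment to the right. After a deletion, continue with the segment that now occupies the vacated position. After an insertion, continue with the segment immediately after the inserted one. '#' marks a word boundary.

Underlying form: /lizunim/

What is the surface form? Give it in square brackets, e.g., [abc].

(1) Medial Vowel Deletion: [lizunim] → [lzunm]
(2) Vowel Epenthesis: [lzunm] → [lzunim]
(3) Final Vowel Raising: no change — [lzunim]

[lzunim]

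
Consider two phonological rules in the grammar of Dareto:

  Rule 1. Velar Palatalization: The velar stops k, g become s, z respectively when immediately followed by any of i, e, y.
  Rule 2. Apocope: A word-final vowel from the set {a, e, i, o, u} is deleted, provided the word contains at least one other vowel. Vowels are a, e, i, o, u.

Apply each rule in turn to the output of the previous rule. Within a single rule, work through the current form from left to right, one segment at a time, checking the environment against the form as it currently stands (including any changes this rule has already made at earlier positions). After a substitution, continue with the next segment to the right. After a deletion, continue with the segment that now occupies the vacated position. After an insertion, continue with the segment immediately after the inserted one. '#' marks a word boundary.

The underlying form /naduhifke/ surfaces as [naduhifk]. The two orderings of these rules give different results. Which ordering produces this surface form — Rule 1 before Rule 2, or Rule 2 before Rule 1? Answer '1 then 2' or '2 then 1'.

2 then 1

Order 1 then 2:
  1 Velar Palatalization: [naduhifke] → [naduhifse]
  2 Apocope: [naduhifse] → [naduhifs]
  result: [naduhifs]
Order 2 then 1:
  2 Apocope: [naduhifke] → [naduhifk]
  1 Velar Palatalization: no change — [naduhifk]
  result: [naduhifk]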